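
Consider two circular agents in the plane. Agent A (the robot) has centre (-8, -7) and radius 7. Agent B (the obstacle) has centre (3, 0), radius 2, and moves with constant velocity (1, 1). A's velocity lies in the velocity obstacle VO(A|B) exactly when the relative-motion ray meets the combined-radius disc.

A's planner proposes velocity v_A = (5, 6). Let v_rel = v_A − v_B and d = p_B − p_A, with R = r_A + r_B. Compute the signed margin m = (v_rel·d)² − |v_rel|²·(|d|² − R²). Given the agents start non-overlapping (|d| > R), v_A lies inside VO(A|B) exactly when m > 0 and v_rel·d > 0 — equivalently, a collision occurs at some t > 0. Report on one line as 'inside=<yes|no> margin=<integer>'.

d = (11, 7),  |d|² = 170;  R = 7+2 = 9,  c = 170−9² = 89
v_rel = (4, 5),  |v_rel|² = 41;  v_rel·d = (4)·(11) + (5)·(7) = 79
41·t² − 158·t + 89 = 0  ⇒  m = 79² − 41·89 = 2592
m = 2592 > 0,  v_rel·d = 79 > 0  ⇒  inside

inside=yes margin=2592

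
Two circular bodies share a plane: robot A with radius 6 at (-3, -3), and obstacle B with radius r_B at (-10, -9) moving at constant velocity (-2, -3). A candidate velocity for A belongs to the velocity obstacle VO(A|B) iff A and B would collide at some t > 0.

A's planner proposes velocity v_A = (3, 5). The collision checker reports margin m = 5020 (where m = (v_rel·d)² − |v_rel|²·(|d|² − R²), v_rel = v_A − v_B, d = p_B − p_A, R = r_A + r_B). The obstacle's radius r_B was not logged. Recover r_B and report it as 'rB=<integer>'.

m = 5020
d = (-7, -6);  v_rel = (5, 8),  |v_rel|² = 89
v_rel×d = (5)·(-6) − (8)·(-7) = 26
since m = R²·89 − 26²:  R² = (676 + 5020) / 89 = 64
R = √64 = 8  ⇒  r_B = 8 − 6 = 2

rB=2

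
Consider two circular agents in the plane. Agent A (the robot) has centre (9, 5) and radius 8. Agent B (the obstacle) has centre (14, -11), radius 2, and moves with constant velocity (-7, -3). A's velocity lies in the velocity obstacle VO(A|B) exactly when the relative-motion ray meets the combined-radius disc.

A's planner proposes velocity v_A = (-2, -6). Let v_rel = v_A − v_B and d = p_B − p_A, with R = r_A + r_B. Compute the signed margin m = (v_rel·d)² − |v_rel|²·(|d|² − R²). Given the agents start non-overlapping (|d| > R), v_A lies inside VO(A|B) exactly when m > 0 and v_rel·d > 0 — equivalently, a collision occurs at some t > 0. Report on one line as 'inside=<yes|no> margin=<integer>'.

d = (5, -16),  |d|² = 281;  R = 8+2 = 10,  c = 281−10² = 181
v_rel = (5, -3),  |v_rel|² = 34;  v_rel·d = (5)·(5) + (-3)·(-16) = 73
34·t² − 146·t + 181 = 0  ⇒  m = 73² − 34·181 = -825
m = -825 < 0,  v_rel·d = 73 > 0  ⇒  outside

inside=no margin=-825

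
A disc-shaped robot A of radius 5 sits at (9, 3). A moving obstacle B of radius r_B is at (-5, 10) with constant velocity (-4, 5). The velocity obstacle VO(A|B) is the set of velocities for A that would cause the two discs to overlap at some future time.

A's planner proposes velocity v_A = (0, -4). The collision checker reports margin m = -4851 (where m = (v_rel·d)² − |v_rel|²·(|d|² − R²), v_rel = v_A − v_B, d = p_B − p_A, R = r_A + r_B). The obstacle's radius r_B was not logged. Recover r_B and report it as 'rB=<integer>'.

m = -4851
d = (-14, 7);  v_rel = (4, -9),  |v_rel|² = 97
v_rel×d = (4)·(7) − (-9)·(-14) = -98
since m = R²·97 − (-98)²:  R² = (9604 + -4851) / 97 = 49
R = √49 = 7  ⇒  r_B = 7 − 5 = 2

rB=2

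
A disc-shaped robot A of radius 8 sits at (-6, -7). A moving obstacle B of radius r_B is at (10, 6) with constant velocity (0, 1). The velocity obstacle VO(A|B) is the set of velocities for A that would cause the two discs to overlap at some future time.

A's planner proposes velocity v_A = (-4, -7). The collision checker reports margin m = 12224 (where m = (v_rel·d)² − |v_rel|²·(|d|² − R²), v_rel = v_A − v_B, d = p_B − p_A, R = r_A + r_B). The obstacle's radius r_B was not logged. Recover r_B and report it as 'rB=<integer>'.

m = 12224
d = (16, 13);  v_rel = (-4, -8),  |v_rel|² = 80
v_rel×d = (-4)·(13) − (-8)·(16) = 76
since m = R²·80 − 76²:  R² = (5776 + 12224) / 80 = 225
R = √225 = 15  ⇒  r_B = 15 − 8 = 7

rB=7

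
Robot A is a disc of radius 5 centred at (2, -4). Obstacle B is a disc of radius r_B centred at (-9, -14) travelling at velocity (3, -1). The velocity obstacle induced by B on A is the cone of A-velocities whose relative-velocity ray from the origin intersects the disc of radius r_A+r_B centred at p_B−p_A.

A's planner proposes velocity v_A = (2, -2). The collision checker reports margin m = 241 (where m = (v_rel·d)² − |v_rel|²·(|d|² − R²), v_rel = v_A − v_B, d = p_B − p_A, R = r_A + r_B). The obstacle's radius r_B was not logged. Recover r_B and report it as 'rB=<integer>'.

m = 241
d = (-11, -10);  v_rel = (-1, -1),  |v_rel|² = 2
v_rel×d = (-1)·(-10) − (-1)·(-11) = -1
since m = R²·2 − (-1)²:  R² = (1 + 241) / 2 = 121
R = √121 = 11  ⇒  r_B = 11 − 5 = 6

rB=6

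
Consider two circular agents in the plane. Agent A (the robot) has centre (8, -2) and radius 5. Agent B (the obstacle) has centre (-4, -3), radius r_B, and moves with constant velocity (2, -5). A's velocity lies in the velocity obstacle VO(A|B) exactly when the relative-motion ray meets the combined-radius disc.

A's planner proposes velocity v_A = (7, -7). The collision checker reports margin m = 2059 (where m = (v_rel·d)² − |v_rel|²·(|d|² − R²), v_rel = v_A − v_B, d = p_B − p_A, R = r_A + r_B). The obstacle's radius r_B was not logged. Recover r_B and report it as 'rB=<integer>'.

m = 2059
d = (-12, -1);  v_rel = (5, -2),  |v_rel|² = 29
v_rel×d = (5)·(-1) − (-2)·(-12) = -29
since m = R²·29 − (-29)²:  R² = (841 + 2059) / 29 = 100
R = √100 = 10  ⇒  r_B = 10 − 5 = 5

rB=5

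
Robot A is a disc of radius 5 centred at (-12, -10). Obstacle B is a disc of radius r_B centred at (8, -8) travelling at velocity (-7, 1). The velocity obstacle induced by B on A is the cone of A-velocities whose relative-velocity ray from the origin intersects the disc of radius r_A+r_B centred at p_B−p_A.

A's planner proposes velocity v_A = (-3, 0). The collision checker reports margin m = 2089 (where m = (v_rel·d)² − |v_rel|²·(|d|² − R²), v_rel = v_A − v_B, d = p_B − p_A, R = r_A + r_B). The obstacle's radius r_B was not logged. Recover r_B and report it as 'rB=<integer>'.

m = 2089
d = (20, 2);  v_rel = (4, -1),  |v_rel|² = 17
v_rel×d = (4)·(2) − (-1)·(20) = 28
since m = R²·17 − 28²:  R² = (784 + 2089) / 17 = 169
R = √169 = 13  ⇒  r_B = 13 − 5 = 8

rB=8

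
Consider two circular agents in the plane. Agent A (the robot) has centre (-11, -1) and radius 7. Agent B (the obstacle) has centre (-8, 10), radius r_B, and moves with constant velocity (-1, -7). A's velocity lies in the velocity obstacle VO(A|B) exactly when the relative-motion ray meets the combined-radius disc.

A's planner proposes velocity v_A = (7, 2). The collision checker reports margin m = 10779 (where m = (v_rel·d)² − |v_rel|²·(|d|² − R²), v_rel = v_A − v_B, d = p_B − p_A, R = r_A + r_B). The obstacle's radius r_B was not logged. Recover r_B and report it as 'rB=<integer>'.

m = 10779
d = (3, 11);  v_rel = (8, 9),  |v_rel|² = 145
v_rel×d = (8)·(11) − (9)·(3) = 61
since m = R²·145 − 61²:  R² = (3721 + 10779) / 145 = 100
R = √100 = 10  ⇒  r_B = 10 − 7 = 3

rB=3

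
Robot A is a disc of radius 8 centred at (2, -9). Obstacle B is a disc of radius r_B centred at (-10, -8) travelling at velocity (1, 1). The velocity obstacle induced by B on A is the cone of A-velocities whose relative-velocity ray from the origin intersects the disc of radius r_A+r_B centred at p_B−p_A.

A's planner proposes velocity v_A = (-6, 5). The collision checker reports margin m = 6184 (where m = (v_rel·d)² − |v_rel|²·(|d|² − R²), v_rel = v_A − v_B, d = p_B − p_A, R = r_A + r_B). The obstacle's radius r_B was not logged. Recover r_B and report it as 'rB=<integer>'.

m = 6184
d = (-12, 1);  v_rel = (-7, 4),  |v_rel|² = 65
v_rel×d = (-7)·(1) − (4)·(-12) = 41
since m = R²·65 − 41²:  R² = (1681 + 6184) / 65 = 121
R = √121 = 11  ⇒  r_B = 11 − 8 = 3

rB=3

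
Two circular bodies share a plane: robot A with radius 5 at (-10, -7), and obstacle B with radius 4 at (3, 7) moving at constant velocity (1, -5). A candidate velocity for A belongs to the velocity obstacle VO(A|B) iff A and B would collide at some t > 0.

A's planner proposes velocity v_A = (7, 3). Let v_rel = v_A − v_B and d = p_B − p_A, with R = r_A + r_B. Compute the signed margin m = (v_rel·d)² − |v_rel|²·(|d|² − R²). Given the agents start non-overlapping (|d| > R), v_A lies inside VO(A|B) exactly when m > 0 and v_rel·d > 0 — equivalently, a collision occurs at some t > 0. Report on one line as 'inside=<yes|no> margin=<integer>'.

d = (13, 14),  |d|² = 365;  R = 5+4 = 9,  c = 365−9² = 284
v_rel = (6, 8),  |v_rel|² = 100;  v_rel·d = (6)·(13) + (8)·(14) = 190
100·t² − 380·t + 284 = 0  ⇒  m = 190² − 100·284 = 7700
m = 7700 > 0,  v_rel·d = 190 > 0  ⇒  inside

inside=yes margin=7700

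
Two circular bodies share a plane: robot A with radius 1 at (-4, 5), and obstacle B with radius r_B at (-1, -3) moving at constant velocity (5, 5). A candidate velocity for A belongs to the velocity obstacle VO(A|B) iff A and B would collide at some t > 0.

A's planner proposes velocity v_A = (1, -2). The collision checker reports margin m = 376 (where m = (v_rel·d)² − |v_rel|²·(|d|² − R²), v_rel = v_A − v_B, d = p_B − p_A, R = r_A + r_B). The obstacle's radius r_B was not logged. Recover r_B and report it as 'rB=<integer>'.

m = 376
d = (3, -8);  v_rel = (-4, -7),  |v_rel|² = 65
v_rel×d = (-4)·(-8) − (-7)·(3) = 53
since m = R²·65 − 53²:  R² = (2809 + 376) / 65 = 49
R = √49 = 7  ⇒  r_B = 7 − 1 = 6

rB=6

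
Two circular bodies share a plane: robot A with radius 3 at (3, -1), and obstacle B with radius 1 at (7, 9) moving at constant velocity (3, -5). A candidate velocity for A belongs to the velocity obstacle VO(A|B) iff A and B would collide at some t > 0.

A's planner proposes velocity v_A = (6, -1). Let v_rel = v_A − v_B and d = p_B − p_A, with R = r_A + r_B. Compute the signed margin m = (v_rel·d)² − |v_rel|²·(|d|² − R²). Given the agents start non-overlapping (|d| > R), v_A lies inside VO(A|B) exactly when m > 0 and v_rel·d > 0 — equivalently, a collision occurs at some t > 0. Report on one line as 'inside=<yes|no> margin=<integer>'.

d = (4, 10),  |d|² = 116;  R = 3+1 = 4,  c = 116−4² = 100
v_rel = (3, 4),  |v_rel|² = 25;  v_rel·d = (3)·(4) + (4)·(10) = 52
25·t² − 104·t + 100 = 0  ⇒  m = 52² − 25·100 = 204
m = 204 > 0,  v_rel·d = 52 > 0  ⇒  inside

inside=yes margin=204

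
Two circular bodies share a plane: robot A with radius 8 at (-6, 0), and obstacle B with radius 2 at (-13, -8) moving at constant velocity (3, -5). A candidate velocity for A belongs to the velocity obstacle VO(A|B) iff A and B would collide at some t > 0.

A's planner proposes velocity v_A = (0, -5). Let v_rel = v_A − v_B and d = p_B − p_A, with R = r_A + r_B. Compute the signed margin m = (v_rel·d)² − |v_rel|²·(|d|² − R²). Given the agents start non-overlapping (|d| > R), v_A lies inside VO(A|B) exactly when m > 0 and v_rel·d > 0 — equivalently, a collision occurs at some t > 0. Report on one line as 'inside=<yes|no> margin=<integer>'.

d = (-7, -8),  |d|² = 113;  R = 8+2 = 10,  c = 113−10² = 13
v_rel = (-3, 0),  |v_rel|² = 9;  v_rel·d = (-3)·(-7) + (0)·(-8) = 21
9·t² − 42·t + 13 = 0  ⇒  m = 21² − 9·13 = 324
m = 324 > 0,  v_rel·d = 21 > 0  ⇒  inside

inside=yes margin=324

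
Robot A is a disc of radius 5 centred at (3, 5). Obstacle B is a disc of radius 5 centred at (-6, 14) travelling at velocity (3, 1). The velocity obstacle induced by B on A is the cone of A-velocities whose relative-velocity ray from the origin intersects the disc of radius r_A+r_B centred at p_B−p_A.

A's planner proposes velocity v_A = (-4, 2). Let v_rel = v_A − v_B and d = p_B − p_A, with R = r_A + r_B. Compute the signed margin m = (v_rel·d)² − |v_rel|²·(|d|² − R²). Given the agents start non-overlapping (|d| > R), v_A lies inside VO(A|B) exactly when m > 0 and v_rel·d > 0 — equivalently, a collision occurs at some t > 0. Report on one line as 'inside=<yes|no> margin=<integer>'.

d = (-9, 9),  |d|² = 162;  R = 5+5 = 10,  c = 162−10² = 62
v_rel = (-7, 1),  |v_rel|² = 50;  v_rel·d = (-7)·(-9) + (1)·(9) = 72
50·t² − 144·t + 62 = 0  ⇒  m = 72² − 50·62 = 2084
m = 2084 > 0,  v_rel·d = 72 > 0  ⇒  inside

inside=yes margin=2084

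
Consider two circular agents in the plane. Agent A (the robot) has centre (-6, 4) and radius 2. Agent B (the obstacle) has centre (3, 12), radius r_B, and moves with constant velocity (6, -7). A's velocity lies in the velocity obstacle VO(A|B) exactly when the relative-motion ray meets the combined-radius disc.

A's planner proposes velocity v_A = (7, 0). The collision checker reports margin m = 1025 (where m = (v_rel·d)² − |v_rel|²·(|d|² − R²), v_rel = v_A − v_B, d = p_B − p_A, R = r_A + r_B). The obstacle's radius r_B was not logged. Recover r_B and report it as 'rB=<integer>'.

m = 1025
d = (9, 8);  v_rel = (1, 7),  |v_rel|² = 50
v_rel×d = (1)·(8) − (7)·(9) = -55
since m = R²·50 − (-55)²:  R² = (3025 + 1025) / 50 = 81
R = √81 = 9  ⇒  r_B = 9 − 2 = 7

rB=7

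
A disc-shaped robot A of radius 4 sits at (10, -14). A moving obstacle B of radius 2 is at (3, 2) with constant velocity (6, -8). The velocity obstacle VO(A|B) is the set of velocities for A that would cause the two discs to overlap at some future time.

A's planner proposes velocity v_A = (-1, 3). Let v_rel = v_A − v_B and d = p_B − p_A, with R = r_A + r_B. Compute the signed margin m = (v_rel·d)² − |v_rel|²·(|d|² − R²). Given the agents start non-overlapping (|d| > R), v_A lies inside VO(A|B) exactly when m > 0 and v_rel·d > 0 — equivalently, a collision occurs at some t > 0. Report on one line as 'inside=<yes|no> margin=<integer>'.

d = (-7, 16),  |d|² = 305;  R = 4+2 = 6,  c = 305−6² = 269
v_rel = (-7, 11),  |v_rel|² = 170;  v_rel·d = (-7)·(-7) + (11)·(16) = 225
170·t² − 450·t + 269 = 0  ⇒  m = 225² − 170·269 = 4895
m = 4895 > 0,  v_rel·d = 225 > 0  ⇒  inside

inside=yes margin=4895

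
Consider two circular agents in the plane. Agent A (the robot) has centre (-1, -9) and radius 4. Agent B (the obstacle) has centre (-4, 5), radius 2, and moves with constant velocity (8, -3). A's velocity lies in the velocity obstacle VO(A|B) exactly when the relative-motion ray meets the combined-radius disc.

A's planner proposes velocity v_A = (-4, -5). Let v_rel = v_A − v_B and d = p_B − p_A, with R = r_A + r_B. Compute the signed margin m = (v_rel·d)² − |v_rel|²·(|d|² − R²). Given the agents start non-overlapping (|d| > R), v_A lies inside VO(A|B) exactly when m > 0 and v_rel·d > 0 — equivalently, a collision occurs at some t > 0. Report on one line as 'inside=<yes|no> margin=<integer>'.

d = (-3, 14),  |d|² = 205;  R = 4+2 = 6,  c = 205−6² = 169
v_rel = (-12, -2),  |v_rel|² = 148;  v_rel·d = (-12)·(-3) + (-2)·(14) = 8
148·t² − 16·t + 169 = 0  ⇒  m = 8² − 148·169 = -24948
m = -24948 < 0,  v_rel·d = 8 > 0  ⇒  outside

inside=no margin=-24948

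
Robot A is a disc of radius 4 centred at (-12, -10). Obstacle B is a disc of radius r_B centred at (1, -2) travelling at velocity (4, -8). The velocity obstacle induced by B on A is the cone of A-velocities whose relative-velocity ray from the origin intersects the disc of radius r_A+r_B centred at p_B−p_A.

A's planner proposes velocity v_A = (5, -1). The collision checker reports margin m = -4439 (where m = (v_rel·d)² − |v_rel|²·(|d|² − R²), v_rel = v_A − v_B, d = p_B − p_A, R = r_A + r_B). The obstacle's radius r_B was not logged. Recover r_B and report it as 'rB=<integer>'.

m = -4439
d = (13, 8);  v_rel = (1, 7),  |v_rel|² = 50
v_rel×d = (1)·(8) − (7)·(13) = -83
since m = R²·50 − (-83)²:  R² = (6889 + -4439) / 50 = 49
R = √49 = 7  ⇒  r_B = 7 − 4 = 3

rB=3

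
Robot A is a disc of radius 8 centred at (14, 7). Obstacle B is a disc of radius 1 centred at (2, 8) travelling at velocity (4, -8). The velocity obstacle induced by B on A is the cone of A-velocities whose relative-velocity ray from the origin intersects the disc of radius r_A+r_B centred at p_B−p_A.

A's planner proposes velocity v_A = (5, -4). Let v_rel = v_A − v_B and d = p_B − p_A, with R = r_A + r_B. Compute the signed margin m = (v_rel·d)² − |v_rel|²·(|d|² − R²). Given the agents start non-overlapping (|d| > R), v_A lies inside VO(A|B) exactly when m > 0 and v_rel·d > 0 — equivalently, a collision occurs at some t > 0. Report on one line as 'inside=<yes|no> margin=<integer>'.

d = (-12, 1),  |d|² = 145;  R = 8+1 = 9,  c = 145−9² = 64
v_rel = (1, 4),  |v_rel|² = 17;  v_rel·d = (1)·(-12) + (4)·(1) = -8
17·t² + 16·t + 64 = 0  ⇒  m = (-8)² − 17·64 = -1024
m = -1024 < 0,  v_rel·d = -8 < 0  ⇒  outside

inside=no margin=-1024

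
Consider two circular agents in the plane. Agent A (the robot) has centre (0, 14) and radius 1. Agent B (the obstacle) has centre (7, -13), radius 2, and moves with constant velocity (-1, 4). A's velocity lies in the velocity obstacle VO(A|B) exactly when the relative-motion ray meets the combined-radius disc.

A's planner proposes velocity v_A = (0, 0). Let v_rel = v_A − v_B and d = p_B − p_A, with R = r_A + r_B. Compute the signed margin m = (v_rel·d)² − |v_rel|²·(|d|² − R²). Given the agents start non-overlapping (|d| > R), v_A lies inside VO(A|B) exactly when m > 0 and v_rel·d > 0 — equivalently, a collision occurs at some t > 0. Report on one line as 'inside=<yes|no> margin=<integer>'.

d = (7, -27),  |d|² = 778;  R = 1+2 = 3,  c = 778−3² = 769
v_rel = (1, -4),  |v_rel|² = 17;  v_rel·d = (1)·(7) + (-4)·(-27) = 115
17·t² − 230·t + 769 = 0  ⇒  m = 115² − 17·769 = 152
m = 152 > 0,  v_rel·d = 115 > 0  ⇒  inside

inside=yes margin=152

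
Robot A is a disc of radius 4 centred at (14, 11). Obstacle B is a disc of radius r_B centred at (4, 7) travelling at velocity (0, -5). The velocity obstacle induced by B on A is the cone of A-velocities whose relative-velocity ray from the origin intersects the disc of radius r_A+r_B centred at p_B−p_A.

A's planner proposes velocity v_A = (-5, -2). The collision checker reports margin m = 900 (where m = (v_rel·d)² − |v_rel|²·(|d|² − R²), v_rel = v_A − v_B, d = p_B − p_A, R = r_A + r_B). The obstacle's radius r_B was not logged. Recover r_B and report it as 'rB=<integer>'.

m = 900
d = (-10, -4);  v_rel = (-5, 3),  |v_rel|² = 34
v_rel×d = (-5)·(-4) − (3)·(-10) = 50
since m = R²·34 − 50²:  R² = (2500 + 900) / 34 = 100
R = √100 = 10  ⇒  r_B = 10 − 4 = 6

rB=6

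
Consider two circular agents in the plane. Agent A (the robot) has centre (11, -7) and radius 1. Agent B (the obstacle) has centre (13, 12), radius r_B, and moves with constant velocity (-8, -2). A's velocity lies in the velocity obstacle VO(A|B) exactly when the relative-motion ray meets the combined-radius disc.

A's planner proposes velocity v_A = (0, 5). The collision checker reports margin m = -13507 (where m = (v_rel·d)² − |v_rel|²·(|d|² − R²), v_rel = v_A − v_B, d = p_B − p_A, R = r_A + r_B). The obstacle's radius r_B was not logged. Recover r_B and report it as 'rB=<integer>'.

m = -13507
d = (2, 19);  v_rel = (8, 7),  |v_rel|² = 113
v_rel×d = (8)·(19) − (7)·(2) = 138
since m = R²·113 − 138²:  R² = (19044 + -13507) / 113 = 49
R = √49 = 7  ⇒  r_B = 7 − 1 = 6

rB=6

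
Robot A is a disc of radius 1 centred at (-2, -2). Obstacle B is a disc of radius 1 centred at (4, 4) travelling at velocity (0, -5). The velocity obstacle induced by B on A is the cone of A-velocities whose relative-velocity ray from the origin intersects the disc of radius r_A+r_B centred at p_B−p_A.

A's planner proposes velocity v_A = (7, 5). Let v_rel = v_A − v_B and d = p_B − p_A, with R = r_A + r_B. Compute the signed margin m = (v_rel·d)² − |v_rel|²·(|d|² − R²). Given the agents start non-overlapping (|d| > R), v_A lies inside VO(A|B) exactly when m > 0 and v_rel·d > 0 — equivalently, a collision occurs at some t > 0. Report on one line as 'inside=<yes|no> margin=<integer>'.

d = (6, 6),  |d|² = 72;  R = 1+1 = 2,  c = 72−2² = 68
v_rel = (7, 10),  |v_rel|² = 149;  v_rel·d = (7)·(6) + (10)·(6) = 102
149·t² − 204·t + 68 = 0  ⇒  m = 102² − 149·68 = 272
m = 272 > 0,  v_rel·d = 102 > 0  ⇒  inside

inside=yes margin=272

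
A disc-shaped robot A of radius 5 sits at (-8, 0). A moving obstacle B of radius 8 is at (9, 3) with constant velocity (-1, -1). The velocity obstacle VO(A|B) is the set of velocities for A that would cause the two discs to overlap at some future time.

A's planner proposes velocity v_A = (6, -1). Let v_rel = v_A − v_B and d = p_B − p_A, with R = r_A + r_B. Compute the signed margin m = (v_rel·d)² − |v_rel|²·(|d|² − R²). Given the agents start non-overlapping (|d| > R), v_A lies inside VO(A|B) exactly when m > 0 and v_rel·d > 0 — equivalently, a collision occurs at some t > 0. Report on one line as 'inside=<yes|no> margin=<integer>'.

d = (17, 3),  |d|² = 298;  R = 5+8 = 13,  c = 298−13² = 129
v_rel = (7, 0),  |v_rel|² = 49;  v_rel·d = (7)·(17) + (0)·(3) = 119
49·t² − 238·t + 129 = 0  ⇒  m = 119² − 49·129 = 7840
m = 7840 > 0,  v_rel·d = 119 > 0  ⇒  inside

inside=yes margin=7840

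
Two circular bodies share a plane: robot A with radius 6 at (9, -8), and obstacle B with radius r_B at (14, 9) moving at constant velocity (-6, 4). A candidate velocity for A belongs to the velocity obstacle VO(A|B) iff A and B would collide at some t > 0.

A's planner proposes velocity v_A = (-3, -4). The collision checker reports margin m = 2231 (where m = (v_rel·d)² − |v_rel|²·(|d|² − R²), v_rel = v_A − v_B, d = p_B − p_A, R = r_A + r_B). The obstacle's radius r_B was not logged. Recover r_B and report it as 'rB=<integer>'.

m = 2231
d = (5, 17);  v_rel = (3, -8),  |v_rel|² = 73
v_rel×d = (3)·(17) − (-8)·(5) = 91
since m = R²·73 − 91²:  R² = (8281 + 2231) / 73 = 144
R = √144 = 12  ⇒  r_B = 12 − 6 = 6

rB=6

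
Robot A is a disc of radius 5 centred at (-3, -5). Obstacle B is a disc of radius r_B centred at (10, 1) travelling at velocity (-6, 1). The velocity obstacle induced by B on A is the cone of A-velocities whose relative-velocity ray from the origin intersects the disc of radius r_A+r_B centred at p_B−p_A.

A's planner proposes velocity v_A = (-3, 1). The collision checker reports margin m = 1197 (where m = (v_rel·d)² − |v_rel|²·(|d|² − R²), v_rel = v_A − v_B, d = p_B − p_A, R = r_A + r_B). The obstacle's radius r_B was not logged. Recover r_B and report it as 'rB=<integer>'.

m = 1197
d = (13, 6);  v_rel = (3, 0),  |v_rel|² = 9
v_rel×d = (3)·(6) − (0)·(13) = 18
since m = R²·9 − 18²:  R² = (324 + 1197) / 9 = 169
R = √169 = 13  ⇒  r_B = 13 − 5 = 8

rB=8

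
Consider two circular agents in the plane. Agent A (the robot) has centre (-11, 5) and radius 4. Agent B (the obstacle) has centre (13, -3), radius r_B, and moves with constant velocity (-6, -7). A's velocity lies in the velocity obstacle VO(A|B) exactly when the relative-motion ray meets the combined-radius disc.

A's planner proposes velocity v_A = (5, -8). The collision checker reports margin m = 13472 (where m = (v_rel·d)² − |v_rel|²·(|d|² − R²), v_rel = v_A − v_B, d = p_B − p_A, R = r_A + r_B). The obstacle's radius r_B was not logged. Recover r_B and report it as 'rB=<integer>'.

m = 13472
d = (24, -8);  v_rel = (11, -1),  |v_rel|² = 122
v_rel×d = (11)·(-8) − (-1)·(24) = -64
since m = R²·122 − (-64)²:  R² = (4096 + 13472) / 122 = 144
R = √144 = 12  ⇒  r_B = 12 − 4 = 8

rB=8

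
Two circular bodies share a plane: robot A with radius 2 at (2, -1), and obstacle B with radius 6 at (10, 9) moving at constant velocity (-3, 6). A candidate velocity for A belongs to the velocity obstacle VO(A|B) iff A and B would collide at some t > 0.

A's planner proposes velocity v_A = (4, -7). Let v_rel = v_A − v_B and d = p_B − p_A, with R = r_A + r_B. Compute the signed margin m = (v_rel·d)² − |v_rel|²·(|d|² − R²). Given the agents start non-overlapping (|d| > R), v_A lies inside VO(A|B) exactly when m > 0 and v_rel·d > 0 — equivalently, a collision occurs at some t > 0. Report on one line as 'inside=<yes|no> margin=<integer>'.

d = (8, 10),  |d|² = 164;  R = 2+6 = 8,  c = 164−8² = 100
v_rel = (7, -13),  |v_rel|² = 218;  v_rel·d = (7)·(8) + (-13)·(10) = -74
218·t² + 148·t + 100 = 0  ⇒  m = (-74)² − 218·100 = -16324
m = -16324 < 0,  v_rel·d = -74 < 0  ⇒  outside

inside=no margin=-16324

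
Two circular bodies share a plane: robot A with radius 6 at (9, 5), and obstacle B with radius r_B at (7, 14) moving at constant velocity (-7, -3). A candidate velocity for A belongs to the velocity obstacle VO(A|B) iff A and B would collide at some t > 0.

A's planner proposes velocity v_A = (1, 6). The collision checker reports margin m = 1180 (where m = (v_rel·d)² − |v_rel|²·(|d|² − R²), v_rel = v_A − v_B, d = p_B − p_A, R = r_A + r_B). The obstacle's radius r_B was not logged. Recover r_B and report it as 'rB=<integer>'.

m = 1180
d = (-2, 9);  v_rel = (8, 9),  |v_rel|² = 145
v_rel×d = (8)·(9) − (9)·(-2) = 90
since m = R²·145 − 90²:  R² = (8100 + 1180) / 145 = 64
R = √64 = 8  ⇒  r_B = 8 − 6 = 2

rB=2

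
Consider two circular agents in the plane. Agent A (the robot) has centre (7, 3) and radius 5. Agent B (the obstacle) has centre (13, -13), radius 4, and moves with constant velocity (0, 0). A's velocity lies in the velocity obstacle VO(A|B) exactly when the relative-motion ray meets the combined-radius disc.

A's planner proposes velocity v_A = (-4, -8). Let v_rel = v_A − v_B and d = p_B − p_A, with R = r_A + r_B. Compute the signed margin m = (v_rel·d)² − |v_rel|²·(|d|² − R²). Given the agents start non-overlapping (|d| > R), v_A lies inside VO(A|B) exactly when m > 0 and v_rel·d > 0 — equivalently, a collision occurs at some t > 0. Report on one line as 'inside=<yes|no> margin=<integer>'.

d = (6, -16),  |d|² = 292;  R = 5+4 = 9,  c = 292−9² = 211
v_rel = (-4, -8),  |v_rel|² = 80;  v_rel·d = (-4)·(6) + (-8)·(-16) = 104
80·t² − 208·t + 211 = 0  ⇒  m = 104² − 80·211 = -6064
m = -6064 < 0,  v_rel·d = 104 > 0  ⇒  outside

inside=no margin=-6064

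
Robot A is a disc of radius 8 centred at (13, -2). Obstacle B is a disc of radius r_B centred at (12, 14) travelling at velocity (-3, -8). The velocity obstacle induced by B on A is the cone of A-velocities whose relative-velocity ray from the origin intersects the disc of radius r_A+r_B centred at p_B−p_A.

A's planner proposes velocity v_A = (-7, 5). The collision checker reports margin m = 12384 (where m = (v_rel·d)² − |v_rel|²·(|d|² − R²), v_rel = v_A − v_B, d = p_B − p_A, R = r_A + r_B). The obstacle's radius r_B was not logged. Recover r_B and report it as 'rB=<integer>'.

m = 12384
d = (-1, 16);  v_rel = (-4, 13),  |v_rel|² = 185
v_rel×d = (-4)·(16) − (13)·(-1) = -51
since m = R²·185 − (-51)²:  R² = (2601 + 12384) / 185 = 81
R = √81 = 9  ⇒  r_B = 9 − 8 = 1

rB=1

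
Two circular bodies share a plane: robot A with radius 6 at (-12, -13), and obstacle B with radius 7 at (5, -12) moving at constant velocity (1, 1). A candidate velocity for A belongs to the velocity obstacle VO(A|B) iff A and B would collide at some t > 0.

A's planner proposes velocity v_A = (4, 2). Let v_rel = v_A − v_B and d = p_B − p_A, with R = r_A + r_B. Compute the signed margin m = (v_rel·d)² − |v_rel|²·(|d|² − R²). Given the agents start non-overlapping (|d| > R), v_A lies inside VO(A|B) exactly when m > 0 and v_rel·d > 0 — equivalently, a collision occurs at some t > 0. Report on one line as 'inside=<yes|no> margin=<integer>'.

d = (17, 1),  |d|² = 290;  R = 6+7 = 13,  c = 290−13² = 121
v_rel = (3, 1),  |v_rel|² = 10;  v_rel·d = (3)·(17) + (1)·(1) = 52
10·t² − 104·t + 121 = 0  ⇒  m = 52² − 10·121 = 1494
m = 1494 > 0,  v_rel·d = 52 > 0  ⇒  inside

inside=yes margin=1494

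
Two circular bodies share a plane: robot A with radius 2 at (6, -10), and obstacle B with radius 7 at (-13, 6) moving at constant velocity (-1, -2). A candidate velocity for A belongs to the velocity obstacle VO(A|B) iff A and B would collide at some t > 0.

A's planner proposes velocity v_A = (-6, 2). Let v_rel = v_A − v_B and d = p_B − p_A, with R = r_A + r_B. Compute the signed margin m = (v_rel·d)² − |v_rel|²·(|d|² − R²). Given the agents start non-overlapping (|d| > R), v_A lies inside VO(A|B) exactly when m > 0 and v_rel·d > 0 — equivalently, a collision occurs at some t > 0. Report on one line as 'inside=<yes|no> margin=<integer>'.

d = (-19, 16),  |d|² = 617;  R = 2+7 = 9,  c = 617−9² = 536
v_rel = (-5, 4),  |v_rel|² = 41;  v_rel·d = (-5)·(-19) + (4)·(16) = 159
41·t² − 318·t + 536 = 0  ⇒  m = 159² − 41·536 = 3305
m = 3305 > 0,  v_rel·d = 159 > 0  ⇒  inside

inside=yes margin=3305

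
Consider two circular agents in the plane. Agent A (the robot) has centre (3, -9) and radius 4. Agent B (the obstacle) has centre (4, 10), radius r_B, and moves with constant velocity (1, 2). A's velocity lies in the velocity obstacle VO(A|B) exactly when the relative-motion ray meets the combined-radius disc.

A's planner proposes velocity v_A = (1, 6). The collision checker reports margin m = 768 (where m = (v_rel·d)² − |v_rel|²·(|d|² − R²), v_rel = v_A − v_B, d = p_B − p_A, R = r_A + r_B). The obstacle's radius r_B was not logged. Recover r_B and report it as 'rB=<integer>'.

m = 768
d = (1, 19);  v_rel = (0, 4),  |v_rel|² = 16
v_rel×d = (0)·(19) − (4)·(1) = -4
since m = R²·16 − (-4)²:  R² = (16 + 768) / 16 = 49
R = √49 = 7  ⇒  r_B = 7 − 4 = 3

rB=3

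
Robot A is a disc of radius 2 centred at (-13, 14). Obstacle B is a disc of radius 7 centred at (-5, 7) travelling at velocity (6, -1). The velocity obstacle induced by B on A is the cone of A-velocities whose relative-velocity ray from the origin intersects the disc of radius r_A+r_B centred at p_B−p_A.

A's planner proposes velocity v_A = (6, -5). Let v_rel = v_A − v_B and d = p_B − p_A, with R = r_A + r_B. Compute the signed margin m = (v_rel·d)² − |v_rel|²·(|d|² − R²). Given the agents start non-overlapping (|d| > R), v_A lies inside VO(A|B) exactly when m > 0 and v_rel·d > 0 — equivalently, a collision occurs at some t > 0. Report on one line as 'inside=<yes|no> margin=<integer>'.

d = (8, -7),  |d|² = 113;  R = 2+7 = 9,  c = 113−9² = 32
v_rel = (0, -4),  |v_rel|² = 16;  v_rel·d = (0)·(8) + (-4)·(-7) = 28
16·t² − 56·t + 32 = 0  ⇒  m = 28² − 16·32 = 272
m = 272 > 0,  v_rel·d = 28 > 0  ⇒  inside

inside=yes margin=272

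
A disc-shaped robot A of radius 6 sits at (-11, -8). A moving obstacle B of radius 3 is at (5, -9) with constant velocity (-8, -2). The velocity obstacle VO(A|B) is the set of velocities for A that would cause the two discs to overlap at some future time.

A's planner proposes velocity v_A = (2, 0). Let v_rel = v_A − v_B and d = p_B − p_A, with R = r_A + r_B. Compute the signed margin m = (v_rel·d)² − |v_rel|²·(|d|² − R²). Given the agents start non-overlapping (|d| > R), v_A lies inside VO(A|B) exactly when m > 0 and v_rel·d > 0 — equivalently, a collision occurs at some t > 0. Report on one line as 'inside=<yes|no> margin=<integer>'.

d = (16, -1),  |d|² = 257;  R = 6+3 = 9,  c = 257−9² = 176
v_rel = (10, 2),  |v_rel|² = 104;  v_rel·d = (10)·(16) + (2)·(-1) = 158
104·t² − 316·t + 176 = 0  ⇒  m = 158² − 104·176 = 6660
m = 6660 > 0,  v_rel·d = 158 > 0  ⇒  inside

inside=yes margin=6660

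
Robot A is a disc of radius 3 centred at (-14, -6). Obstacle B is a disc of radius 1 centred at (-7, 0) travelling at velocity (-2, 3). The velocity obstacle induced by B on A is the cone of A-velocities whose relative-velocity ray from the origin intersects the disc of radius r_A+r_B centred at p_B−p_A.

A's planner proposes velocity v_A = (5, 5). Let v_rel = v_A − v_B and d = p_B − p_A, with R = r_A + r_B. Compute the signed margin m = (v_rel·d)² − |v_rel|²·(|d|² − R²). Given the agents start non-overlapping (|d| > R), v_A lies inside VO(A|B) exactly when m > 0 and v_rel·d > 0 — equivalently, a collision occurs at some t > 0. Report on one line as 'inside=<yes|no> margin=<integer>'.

d = (7, 6),  |d|² = 85;  R = 3+1 = 4,  c = 85−4² = 69
v_rel = (7, 2),  |v_rel|² = 53;  v_rel·d = (7)·(7) + (2)·(6) = 61
53·t² − 122·t + 69 = 0  ⇒  m = 61² − 53·69 = 64
m = 64 > 0,  v_rel·d = 61 > 0  ⇒  inside

inside=yes margin=64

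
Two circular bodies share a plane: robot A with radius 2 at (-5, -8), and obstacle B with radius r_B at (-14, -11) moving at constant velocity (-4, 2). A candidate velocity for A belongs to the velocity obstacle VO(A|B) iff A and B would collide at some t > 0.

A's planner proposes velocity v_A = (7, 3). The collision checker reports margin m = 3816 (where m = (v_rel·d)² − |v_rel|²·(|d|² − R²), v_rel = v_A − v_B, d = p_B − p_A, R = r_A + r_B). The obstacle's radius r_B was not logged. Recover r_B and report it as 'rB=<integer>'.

m = 3816
d = (-9, -3);  v_rel = (11, 1),  |v_rel|² = 122
v_rel×d = (11)·(-3) − (1)·(-9) = -24
since m = R²·122 − (-24)²:  R² = (576 + 3816) / 122 = 36
R = √36 = 6  ⇒  r_B = 6 − 2 = 4

rB=4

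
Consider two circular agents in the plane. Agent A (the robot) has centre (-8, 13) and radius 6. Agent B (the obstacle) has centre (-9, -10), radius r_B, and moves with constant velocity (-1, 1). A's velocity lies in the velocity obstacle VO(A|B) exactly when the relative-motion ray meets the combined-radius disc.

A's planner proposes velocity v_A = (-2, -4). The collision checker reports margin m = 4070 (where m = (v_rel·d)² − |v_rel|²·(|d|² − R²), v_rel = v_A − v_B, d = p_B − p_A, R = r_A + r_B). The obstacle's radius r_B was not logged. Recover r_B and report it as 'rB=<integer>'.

m = 4070
d = (-1, -23);  v_rel = (-1, -5),  |v_rel|² = 26
v_rel×d = (-1)·(-23) − (-5)·(-1) = 18
since m = R²·26 − 18²:  R² = (324 + 4070) / 26 = 169
R = √169 = 13  ⇒  r_B = 13 − 6 = 7

rB=7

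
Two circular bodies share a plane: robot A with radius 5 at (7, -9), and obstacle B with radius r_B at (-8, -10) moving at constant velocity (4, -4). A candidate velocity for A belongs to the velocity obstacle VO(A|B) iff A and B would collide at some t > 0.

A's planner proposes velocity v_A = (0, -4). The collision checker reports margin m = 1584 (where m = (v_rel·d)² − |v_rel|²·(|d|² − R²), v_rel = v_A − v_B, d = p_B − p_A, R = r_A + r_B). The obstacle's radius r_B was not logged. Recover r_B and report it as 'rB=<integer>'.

m = 1584
d = (-15, -1);  v_rel = (-4, 0),  |v_rel|² = 16
v_rel×d = (-4)·(-1) − (0)·(-15) = 4
since m = R²·16 − 4²:  R² = (16 + 1584) / 16 = 100
R = √100 = 10  ⇒  r_B = 10 − 5 = 5

rB=5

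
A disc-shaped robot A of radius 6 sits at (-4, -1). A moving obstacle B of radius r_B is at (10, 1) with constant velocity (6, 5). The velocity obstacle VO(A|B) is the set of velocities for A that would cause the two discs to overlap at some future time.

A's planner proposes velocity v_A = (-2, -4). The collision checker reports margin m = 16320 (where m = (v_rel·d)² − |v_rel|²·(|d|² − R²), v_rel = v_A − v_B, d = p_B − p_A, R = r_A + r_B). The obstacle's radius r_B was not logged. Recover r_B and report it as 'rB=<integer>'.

m = 16320
d = (14, 2);  v_rel = (-8, -9),  |v_rel|² = 145
v_rel×d = (-8)·(2) − (-9)·(14) = 110
since m = R²·145 − 110²:  R² = (12100 + 16320) / 145 = 196
R = √196 = 14  ⇒  r_B = 14 − 6 = 8

rB=8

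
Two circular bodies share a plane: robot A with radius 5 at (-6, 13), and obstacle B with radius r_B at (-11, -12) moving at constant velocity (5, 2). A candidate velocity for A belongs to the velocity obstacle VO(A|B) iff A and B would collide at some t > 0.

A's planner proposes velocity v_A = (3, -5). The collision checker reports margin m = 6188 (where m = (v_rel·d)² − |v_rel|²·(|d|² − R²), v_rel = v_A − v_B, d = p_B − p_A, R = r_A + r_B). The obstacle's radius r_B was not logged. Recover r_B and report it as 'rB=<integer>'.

m = 6188
d = (-5, -25);  v_rel = (-2, -7),  |v_rel|² = 53
v_rel×d = (-2)·(-25) − (-7)·(-5) = 15
since m = R²·53 − 15²:  R² = (225 + 6188) / 53 = 121
R = √121 = 11  ⇒  r_B = 11 − 5 = 6

rB=6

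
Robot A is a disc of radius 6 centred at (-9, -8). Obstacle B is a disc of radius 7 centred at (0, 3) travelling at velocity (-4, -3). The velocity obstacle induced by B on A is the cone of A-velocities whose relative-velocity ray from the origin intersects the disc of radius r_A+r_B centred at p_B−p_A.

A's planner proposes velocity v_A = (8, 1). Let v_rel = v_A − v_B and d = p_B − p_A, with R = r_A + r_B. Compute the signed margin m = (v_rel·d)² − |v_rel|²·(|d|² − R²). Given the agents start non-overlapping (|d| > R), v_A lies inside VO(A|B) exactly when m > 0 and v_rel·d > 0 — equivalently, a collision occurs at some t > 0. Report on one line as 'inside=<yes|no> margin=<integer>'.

d = (9, 11),  |d|² = 202;  R = 6+7 = 13,  c = 202−13² = 33
v_rel = (12, 4),  |v_rel|² = 160;  v_rel·d = (12)·(9) + (4)·(11) = 152
160·t² − 304·t + 33 = 0  ⇒  m = 152² − 160·33 = 17824
m = 17824 > 0,  v_rel·d = 152 > 0  ⇒  inside

inside=yes margin=17824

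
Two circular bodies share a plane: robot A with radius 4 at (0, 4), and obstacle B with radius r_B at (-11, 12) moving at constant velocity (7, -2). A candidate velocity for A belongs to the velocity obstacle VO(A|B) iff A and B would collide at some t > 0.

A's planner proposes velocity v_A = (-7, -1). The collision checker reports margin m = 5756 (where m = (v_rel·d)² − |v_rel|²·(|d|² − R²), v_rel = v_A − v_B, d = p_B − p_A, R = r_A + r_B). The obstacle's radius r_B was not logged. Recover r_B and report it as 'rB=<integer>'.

m = 5756
d = (-11, 8);  v_rel = (-14, 1),  |v_rel|² = 197
v_rel×d = (-14)·(8) − (1)·(-11) = -101
since m = R²·197 − (-101)²:  R² = (10201 + 5756) / 197 = 81
R = √81 = 9  ⇒  r_B = 9 − 4 = 5

rB=5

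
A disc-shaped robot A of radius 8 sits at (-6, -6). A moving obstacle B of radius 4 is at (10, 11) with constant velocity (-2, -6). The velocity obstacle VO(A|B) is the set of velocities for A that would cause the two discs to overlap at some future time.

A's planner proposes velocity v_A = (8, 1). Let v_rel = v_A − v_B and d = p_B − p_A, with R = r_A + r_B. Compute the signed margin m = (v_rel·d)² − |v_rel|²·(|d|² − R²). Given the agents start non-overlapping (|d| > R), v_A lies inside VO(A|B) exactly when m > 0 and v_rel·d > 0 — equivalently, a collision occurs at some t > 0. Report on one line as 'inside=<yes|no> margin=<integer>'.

d = (16, 17),  |d|² = 545;  R = 8+4 = 12,  c = 545−12² = 401
v_rel = (10, 7),  |v_rel|² = 149;  v_rel·d = (10)·(16) + (7)·(17) = 279
149·t² − 558·t + 401 = 0  ⇒  m = 279² − 149·401 = 18092
m = 18092 > 0,  v_rel·d = 279 > 0  ⇒  inside

inside=yes margin=18092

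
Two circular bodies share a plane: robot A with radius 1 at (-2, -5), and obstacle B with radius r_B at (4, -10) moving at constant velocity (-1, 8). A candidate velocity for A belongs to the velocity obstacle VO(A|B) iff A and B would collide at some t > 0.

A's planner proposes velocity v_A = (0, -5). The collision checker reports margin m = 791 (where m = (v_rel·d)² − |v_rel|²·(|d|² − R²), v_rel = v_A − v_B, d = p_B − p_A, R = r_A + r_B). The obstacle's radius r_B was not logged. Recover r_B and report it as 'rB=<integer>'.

m = 791
d = (6, -5);  v_rel = (1, -13),  |v_rel|² = 170
v_rel×d = (1)·(-5) − (-13)·(6) = 73
since m = R²·170 − 73²:  R² = (5329 + 791) / 170 = 36
R = √36 = 6  ⇒  r_B = 6 − 1 = 5

rB=5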